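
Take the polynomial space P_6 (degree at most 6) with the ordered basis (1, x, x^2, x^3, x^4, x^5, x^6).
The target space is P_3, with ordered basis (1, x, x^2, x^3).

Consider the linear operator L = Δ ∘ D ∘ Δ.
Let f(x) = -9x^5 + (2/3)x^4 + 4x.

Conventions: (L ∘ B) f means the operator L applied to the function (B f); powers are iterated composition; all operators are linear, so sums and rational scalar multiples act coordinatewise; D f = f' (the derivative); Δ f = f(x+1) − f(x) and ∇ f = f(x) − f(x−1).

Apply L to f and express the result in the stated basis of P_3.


Δ f = -45x^4 - (262/3)x^3 - 86x^2 - (127/3)x - 13/3
D Δ f = -180x^3 - 262x^2 - 172x - 127/3
Δ D Δ f = -540x^2 - 1064x - 614

the result is g(x) = -540x^2 - 1064x - 614


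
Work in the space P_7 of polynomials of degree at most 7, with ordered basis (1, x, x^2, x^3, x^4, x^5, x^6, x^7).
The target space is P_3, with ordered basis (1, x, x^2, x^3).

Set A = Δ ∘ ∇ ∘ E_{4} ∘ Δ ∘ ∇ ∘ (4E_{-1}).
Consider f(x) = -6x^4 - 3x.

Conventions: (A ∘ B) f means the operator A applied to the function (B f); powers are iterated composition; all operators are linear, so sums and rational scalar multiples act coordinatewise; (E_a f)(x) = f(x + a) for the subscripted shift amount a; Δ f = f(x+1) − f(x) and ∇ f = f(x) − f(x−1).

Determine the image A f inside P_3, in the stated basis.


the result is g(x) = -576

E_{-1} f = -6x^4 + 24x^3 - 36x^2 + 21x - 3
(4E_{-1}) f = -24x^4 + 96x^3 - 144x^2 + 84x - 12
∇ (4E_{-1}) f = -96x^3 + 432x^2 - 672x + 348
Δ ∇ (4E_{-1}) f = -288x^2 + 576x - 336
E_{4} Δ ∇ (4E_{-1}) f = -288x^2 - 1728x - 2640
∇ (E_{4} ∘ Δ ∘ ∇) (4E_{-1}) f = -576x - 1440
Δ ∇ (E_{4} ∘ Δ ∘ ∇) (4E_{-1}) f = -576


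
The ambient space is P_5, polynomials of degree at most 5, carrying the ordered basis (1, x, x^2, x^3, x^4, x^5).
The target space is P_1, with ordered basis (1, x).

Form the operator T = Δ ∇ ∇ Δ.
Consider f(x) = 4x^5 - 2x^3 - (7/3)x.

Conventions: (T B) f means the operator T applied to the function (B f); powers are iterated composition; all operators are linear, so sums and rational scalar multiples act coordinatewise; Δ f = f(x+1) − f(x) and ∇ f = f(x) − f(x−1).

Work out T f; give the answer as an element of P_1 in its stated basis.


Δ f = 20x^4 + 40x^3 + 34x^2 + 14x - 1/3
∇ Δ f = 80x^3 + 28x
∇ ∇ Δ f = 240x^2 - 240x + 108
Δ ∇ ∇ Δ f = 480x

the image equals g(x) = 480x


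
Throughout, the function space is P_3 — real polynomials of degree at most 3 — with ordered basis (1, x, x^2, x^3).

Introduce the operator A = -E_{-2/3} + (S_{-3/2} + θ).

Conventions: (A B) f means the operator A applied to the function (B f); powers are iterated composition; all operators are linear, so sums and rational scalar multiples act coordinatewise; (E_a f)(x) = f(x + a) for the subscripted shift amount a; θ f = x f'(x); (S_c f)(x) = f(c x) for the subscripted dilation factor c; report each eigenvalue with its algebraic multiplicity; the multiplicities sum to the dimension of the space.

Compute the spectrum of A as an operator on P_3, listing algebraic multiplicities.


image of 1: 0
image of x: -(3/2)x + 2/3
image of x^2: (13/4)x^2 + (4/3)x - 4/9
image of x^3: -(11/8)x^3 + 2x^2 - (4/3)x + 8/27
the matrix is upper triangular; its diagonal is (0, -3/2, 13/4, -11/8)
for a triangular matrix the eigenvalues are the diagonal entries, with algebraic multiplicity their repetition count

λ = -3/2 (multiplicity 1), λ = -11/8 (multiplicity 1), λ = 0 (multiplicity 1), λ = 13/4 (multiplicity 1)


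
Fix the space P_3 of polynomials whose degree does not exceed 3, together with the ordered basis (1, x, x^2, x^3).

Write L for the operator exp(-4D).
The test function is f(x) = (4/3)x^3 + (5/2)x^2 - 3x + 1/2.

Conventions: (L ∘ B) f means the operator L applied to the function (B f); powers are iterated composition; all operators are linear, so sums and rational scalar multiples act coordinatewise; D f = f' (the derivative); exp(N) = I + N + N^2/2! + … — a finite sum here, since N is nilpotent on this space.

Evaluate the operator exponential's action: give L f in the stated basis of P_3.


order-1 term: -16x^2 - 20x + 12
order-2 term: 64x + 40
order-3 term: -256/3
the series for exp(-4D) f terminates at order 3
exp(-4D) f = (4/3)x^3 - (27/2)x^2 + 41x - 197/6

the image equals g(x) = (4/3)x^3 - (27/2)x^2 + 41x - 197/6


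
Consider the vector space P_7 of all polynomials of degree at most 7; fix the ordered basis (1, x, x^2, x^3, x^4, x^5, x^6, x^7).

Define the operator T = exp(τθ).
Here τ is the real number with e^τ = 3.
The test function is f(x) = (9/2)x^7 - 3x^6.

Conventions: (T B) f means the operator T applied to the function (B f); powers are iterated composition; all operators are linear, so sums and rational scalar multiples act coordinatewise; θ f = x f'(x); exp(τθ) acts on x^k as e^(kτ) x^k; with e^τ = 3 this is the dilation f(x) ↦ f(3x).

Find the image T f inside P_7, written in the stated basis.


g(x) = (19683/2)x^7 - 2187x^6

exp(τθ) x^k = e^(kτ) x^k; with e^τ = 3 this sends x^k to 3^k x^k
x^6 ↦ 729 x^6
x^7 ↦ 2187 x^7
applying this coordinatewise to f: exp(τθ) f = (19683/2)x^7 - 2187x^6


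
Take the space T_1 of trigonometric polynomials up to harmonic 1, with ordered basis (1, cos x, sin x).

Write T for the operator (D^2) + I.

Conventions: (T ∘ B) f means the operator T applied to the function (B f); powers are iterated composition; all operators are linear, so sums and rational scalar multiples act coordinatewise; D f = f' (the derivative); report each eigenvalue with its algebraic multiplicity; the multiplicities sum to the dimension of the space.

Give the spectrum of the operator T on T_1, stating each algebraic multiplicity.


λ = 0 (multiplicity 2), λ = 1 (multiplicity 1)

image of 1: 1
image of cos x: 0
image of sin x: 0
the matrix is diagonal; its diagonal is (1, 0, 0)
for a triangular matrix the eigenvalues are the diagonal entries, with algebraic multiplicity their repetition count


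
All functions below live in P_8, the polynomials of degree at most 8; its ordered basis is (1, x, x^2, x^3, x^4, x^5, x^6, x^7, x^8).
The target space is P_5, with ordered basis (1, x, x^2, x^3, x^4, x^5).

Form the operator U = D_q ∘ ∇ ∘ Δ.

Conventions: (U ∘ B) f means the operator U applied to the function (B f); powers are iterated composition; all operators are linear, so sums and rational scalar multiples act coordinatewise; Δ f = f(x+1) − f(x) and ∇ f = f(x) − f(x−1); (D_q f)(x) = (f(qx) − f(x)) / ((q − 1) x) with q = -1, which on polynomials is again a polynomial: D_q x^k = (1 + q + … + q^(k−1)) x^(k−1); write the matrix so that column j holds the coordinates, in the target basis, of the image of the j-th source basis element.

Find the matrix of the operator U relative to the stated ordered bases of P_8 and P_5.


the matrix is [[0, 0, 0, 6, 0, 10, 0, 14, 0]; [0, 0, 0, 0, 0, 0, 0, 0, 0]; [0, 0, 0, 0, 0, 20, 0, 70, 0]; [0, 0, 0, 0, 0, 0, 0, 0, 0]; [0, 0, 0, 0, 0, 0, 0, 42, 0]; [0, 0, 0, 0, 0, 0, 0, 0, 0]] (rows listed top to bottom)

image of 1: 0
image of x: 0
image of x^2: 0
image of x^3: 6
image of x^4: 0
image of x^5: 20x^2 + 10
image of x^6: 0
image of x^7: 42x^4 + 70x^2 + 14
image of x^8: 0
each image's coordinates form column j of the matrix


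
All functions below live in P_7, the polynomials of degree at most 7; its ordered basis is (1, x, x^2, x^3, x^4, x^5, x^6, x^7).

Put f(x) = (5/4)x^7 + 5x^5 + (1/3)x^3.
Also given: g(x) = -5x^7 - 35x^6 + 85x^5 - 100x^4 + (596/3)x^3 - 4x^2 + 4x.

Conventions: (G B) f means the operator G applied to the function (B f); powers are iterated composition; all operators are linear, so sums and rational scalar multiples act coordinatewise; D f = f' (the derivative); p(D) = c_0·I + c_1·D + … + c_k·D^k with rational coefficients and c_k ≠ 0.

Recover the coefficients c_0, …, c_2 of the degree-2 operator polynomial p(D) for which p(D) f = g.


p(D) = -4·I − 4·D + 2·D^2, i.e. c_0 = -4, c_1 = -4, c_2 = 2

D^0 f = (5/4)x^7 + 5x^5 + (1/3)x^3
D^1 f = (35/4)x^6 + 25x^4 + x^2
D^2 f = (105/2)x^5 + 100x^3 + 2x
matching coefficients of g against c_0 f + c_1 Df + … from the top degree down determines the c_i
solution: c_0 = -4, c_1 = -4, c_2 = 2


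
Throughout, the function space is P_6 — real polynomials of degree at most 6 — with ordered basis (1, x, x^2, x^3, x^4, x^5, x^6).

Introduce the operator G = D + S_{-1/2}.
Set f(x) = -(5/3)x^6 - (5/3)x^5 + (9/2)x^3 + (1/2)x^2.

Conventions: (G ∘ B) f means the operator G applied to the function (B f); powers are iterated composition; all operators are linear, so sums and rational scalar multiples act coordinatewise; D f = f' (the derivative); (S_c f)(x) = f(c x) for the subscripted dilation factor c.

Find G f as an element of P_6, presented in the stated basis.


D f = -10x^5 - (25/3)x^4 + (27/2)x^2 + x
S_{-1/2} f = -(5/192)x^6 + (5/96)x^5 - (9/16)x^3 + (1/8)x^2
(D + S_{-1/2}) f = -(5/192)x^6 - (955/96)x^5 - (25/3)x^4 - (9/16)x^3 + (109/8)x^2 + x

the image equals g(x) = -(5/192)x^6 - (955/96)x^5 - (25/3)x^4 - (9/16)x^3 + (109/8)x^2 + x


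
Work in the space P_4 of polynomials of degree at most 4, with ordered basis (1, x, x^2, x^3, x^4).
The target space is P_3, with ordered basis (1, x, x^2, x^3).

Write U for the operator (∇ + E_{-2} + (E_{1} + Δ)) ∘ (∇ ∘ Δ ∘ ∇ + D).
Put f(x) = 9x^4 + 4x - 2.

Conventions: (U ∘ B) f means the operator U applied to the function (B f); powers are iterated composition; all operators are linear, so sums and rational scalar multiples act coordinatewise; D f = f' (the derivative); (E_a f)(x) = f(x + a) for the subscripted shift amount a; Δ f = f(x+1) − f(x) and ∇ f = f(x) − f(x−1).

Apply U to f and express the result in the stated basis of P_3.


∇ f = 36x^3 - 54x^2 + 36x - 5
Δ ∇ f = 108x^2 + 18
∇ Δ ∇ f = 216x - 108
D f = 36x^3 + 4
(∇ ∘ Δ ∘ ∇ + D) f = 36x^3 + 216x - 104
∇ (∇ ∘ Δ ∘ ∇ + D) f = 108x^2 - 108x + 252
E_{-2} (∇ ∘ Δ ∘ ∇ + D) f = 36x^3 - 216x^2 + 648x - 824
E_{1} (∇ ∘ Δ ∘ ∇ + D) f = 36x^3 + 108x^2 + 324x + 148
Δ (∇ ∘ Δ ∘ ∇ + D) f = 108x^2 + 108x + 252
(E_{1} + Δ) (∇ ∘ Δ ∘ ∇ + D) f = 36x^3 + 216x^2 + 432x + 400
(∇ + E_{-2} + (E_{1} + Δ)) (∇ ∘ Δ ∘ ∇ + D) f = 72x^3 + 108x^2 + 972x - 172

the image equals g(x) = 72x^3 + 108x^2 + 972x - 172


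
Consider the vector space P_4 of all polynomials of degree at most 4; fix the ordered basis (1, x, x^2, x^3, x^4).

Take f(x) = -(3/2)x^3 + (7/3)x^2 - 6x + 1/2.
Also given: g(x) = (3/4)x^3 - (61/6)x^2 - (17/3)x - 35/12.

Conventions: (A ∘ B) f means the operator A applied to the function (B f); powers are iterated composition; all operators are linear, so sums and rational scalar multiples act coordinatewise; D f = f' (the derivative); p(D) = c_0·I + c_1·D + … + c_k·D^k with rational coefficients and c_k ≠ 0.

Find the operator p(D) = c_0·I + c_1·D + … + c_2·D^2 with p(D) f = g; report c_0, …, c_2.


D^0 f = -(3/2)x^3 + (7/3)x^2 - 6x + 1/2
D^1 f = -(9/2)x^2 + (14/3)x - 6
D^2 f = -9x + 14/3
matching coefficients of g against c_0 f + c_1 Df + … from the top degree down determines the c_i
solution: c_0 = -1/2, c_1 = 2, c_2 = 2

p(D) = -(1/2)·I + 2·D + 2·D^2, i.e. c_0 = -1/2, c_1 = 2, c_2 = 2


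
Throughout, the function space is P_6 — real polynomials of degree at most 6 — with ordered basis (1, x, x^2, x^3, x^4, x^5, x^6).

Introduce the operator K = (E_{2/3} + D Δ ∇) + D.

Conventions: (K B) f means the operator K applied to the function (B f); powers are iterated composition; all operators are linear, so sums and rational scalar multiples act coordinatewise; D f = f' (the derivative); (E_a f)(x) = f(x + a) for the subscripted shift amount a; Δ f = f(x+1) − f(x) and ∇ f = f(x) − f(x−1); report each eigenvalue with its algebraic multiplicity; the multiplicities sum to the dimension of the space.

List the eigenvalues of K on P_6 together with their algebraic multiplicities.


λ = 1 (multiplicity 7)

image of 1: 1
image of x: x + 5/3
image of x^2: x^2 + (10/3)x + 4/9
image of x^3: x^3 + 5x^2 + (4/3)x + 170/27
image of x^4: x^4 + (20/3)x^3 + (8/3)x^2 + (680/27)x + 16/81
image of x^5: x^5 + (25/3)x^4 + (40/9)x^3 + (1700/27)x^2 + (80/81)x + 2462/243
image of x^6: x^6 + 10x^5 + (20/3)x^4 + (3400/27)x^3 + (80/27)x^2 + (4924/81)x + 64/729
the matrix is upper triangular; its diagonal is (1, 1, 1, 1, 1, 1, 1)
for a triangular matrix the eigenvalues are the diagonal entries, with algebraic multiplicity their repetition count


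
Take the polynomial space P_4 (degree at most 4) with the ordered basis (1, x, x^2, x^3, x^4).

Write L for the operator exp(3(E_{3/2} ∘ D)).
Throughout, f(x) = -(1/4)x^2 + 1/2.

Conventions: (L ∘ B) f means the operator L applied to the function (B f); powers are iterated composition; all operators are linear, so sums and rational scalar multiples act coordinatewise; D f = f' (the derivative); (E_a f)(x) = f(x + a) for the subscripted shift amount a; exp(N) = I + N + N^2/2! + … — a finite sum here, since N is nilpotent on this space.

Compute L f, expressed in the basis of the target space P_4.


the result is g(x) = -(1/4)x^2 - (3/2)x - 4

order-1 term: -(3/2)x - 9/4
order-2 term: -9/4
the series for exp(3(E_{3/2} ∘ D)) f terminates at order 2
exp(3(E_{3/2} ∘ D)) f = -(1/4)x^2 - (3/2)x - 4


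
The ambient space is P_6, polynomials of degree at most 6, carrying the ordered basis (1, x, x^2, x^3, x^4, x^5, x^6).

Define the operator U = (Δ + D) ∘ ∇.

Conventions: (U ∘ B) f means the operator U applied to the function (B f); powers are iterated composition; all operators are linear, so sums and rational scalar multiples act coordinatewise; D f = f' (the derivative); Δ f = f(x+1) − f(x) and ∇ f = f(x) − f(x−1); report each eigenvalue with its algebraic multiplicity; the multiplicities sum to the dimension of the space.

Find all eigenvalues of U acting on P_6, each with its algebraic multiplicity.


image of 1: 0
image of x: 0
image of x^2: 4
image of x^3: 12x - 3
image of x^4: 24x^2 - 12x + 6
image of x^5: 40x^3 - 30x^2 + 30x - 5
image of x^6: 60x^4 - 60x^3 + 90x^2 - 30x + 8
the matrix is upper triangular; its diagonal is (0, 0, 0, 0, 0, 0, 0)
for a triangular matrix the eigenvalues are the diagonal entries, with algebraic multiplicity their repetition count

λ = 0 (multiplicity 7)


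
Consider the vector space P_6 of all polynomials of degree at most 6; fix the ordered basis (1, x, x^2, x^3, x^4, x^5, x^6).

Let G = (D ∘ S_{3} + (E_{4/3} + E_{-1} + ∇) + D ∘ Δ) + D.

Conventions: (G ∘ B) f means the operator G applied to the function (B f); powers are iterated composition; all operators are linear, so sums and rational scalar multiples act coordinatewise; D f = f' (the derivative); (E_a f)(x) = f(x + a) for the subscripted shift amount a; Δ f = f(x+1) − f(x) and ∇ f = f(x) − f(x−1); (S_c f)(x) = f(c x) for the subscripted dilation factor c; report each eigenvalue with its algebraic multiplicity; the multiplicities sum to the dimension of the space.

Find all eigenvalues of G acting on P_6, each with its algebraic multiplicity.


λ = 2 (multiplicity 7)

image of 1: 2
image of x: 2x + 16/3
image of x^2: 2x^2 + (68/3)x + 34/9
image of x^3: 2x^3 + 88x^2 + (34/3)x + 145/27
image of x^4: 2x^4 + (1000/3)x^3 + (68/3)x^2 + (580/27)x + 580/81
image of x^5: 2x^5 + (3680/3)x^4 + (340/9)x^3 + (1450/27)x^2 + (2900/81)x + 2239/243
image of x^6: 2x^6 + 4388x^5 + (170/3)x^4 + (2900/27)x^3 + (2900/27)x^2 + (4478/81)x + 8470/729
the matrix is upper triangular; its diagonal is (2, 2, 2, 2, 2, 2, 2)
for a triangular matrix the eigenvalues are the diagonal entries, with algebraic multiplicity their repetition count


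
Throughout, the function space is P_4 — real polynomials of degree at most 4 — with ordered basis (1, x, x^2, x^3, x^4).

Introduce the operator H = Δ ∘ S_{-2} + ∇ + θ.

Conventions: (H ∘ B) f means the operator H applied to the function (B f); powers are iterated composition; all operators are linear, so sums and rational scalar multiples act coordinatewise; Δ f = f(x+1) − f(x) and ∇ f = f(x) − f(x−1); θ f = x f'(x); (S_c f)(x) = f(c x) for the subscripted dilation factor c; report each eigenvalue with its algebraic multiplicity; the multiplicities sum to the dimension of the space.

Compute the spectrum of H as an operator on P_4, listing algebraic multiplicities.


λ = 0 (multiplicity 1), λ = 1 (multiplicity 1), λ = 2 (multiplicity 1), λ = 3 (multiplicity 1), λ = 4 (multiplicity 1)

image of 1: 0
image of x: x - 1
image of x^2: 2x^2 + 10x + 3
image of x^3: 3x^3 - 21x^2 - 27x - 7
image of x^4: 4x^4 + 68x^3 + 90x^2 + 68x + 15
the matrix is upper triangular; its diagonal is (0, 1, 2, 3, 4)
for a triangular matrix the eigenvalues are the diagonal entries, with algebraic multiplicity their repetition count


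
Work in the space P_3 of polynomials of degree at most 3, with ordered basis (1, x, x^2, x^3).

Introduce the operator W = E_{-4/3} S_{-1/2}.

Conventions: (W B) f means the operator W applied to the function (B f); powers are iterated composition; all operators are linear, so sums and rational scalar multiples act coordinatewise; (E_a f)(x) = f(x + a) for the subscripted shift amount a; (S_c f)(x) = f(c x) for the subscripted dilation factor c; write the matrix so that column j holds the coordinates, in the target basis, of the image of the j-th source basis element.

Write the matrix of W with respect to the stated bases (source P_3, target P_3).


the matrix is [[1, 2/3, 4/9, 8/27]; [0, -1/2, -2/3, -2/3]; [0, 0, 1/4, 1/2]; [0, 0, 0, -1/8]] (rows listed top to bottom)

image of 1: 1
image of x: -(1/2)x + 2/3
image of x^2: (1/4)x^2 - (2/3)x + 4/9
image of x^3: -(1/8)x^3 + (1/2)x^2 - (2/3)x + 8/27
each image's coordinates form column j of the matrix


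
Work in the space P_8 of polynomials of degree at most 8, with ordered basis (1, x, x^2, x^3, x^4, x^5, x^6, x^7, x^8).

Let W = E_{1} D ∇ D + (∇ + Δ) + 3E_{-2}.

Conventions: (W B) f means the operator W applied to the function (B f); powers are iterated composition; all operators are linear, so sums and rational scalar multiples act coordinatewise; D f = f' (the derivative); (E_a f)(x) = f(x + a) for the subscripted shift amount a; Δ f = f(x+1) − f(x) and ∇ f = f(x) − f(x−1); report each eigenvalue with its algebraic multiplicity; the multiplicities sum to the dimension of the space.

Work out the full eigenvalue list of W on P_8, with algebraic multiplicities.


image of 1: 3
image of x: 3x - 4
image of x^2: 3x^2 - 8x + 12
image of x^3: 3x^3 - 12x^2 + 36x - 16
image of x^4: 3x^4 - 16x^3 + 72x^2 - 64x + 60
image of x^5: 3x^5 - 20x^4 + 120x^3 - 160x^2 + 300x - 74
image of x^6: 3x^6 - 24x^5 + 180x^4 - 320x^3 + 900x^2 - 444x + 222
image of x^7: 3x^7 - 28x^6 + 252x^5 - 560x^4 + 2100x^3 - 1554x^2 + 1554x - 340
image of x^8: 3x^8 - 32x^7 + 336x^6 - 896x^5 + 4200x^4 - 4144x^3 + 6216x^2 - 2720x + 824
the matrix is upper triangular; its diagonal is (3, 3, 3, 3, 3, 3, 3, 3, 3)
for a triangular matrix the eigenvalues are the diagonal entries, with algebraic multiplicity their repetition count

λ = 3 (multiplicity 9)


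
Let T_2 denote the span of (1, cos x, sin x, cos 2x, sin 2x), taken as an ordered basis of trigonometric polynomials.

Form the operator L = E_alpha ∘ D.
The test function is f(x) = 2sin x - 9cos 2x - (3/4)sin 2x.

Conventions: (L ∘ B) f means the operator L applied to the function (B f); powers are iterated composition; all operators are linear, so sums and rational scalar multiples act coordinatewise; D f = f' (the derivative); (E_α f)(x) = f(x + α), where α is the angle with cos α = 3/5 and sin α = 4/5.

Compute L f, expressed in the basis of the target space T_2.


the result is g(x) = (6/5)cos x - (8/5)sin x + (177/10)cos 2x - (18/5)sin 2x

D f = 2cos x - (3/2)cos 2x + 18sin 2x
E_alpha D f = (6/5)cos x - (8/5)sin x + (177/10)cos 2x - (18/5)sin 2x


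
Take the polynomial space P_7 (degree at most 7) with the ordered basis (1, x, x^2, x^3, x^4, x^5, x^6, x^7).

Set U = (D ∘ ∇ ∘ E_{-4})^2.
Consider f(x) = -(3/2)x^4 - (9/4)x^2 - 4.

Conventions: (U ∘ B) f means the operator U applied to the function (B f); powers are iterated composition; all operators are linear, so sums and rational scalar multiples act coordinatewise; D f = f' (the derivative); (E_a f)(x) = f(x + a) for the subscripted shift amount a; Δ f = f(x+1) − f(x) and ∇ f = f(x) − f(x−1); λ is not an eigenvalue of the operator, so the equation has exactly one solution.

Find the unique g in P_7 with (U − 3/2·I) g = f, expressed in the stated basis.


the result is g(x) = x^4 + (3/2)x^2 + 56/3

write g with unknown coordinates in the stated basis and equate coefficients in (U − 3/2·I) g = f
solving from the highest basis element down gives g = x^4 + (3/2)x^2 + 56/3
check: U g = 24
so U g − 3/2·g = -(3/2)x^4 - (9/4)x^2 - 4 = f ✓


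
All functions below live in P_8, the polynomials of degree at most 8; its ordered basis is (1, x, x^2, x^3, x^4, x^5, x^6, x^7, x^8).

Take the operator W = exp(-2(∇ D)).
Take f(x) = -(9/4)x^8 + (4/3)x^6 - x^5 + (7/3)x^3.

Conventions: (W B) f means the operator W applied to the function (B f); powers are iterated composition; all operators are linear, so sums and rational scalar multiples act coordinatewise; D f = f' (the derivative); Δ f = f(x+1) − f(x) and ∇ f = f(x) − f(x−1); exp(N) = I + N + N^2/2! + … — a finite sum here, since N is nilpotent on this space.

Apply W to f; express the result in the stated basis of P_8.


order-1 term: 252x^6 - 756x^5 + 1180x^4 - 1060x^3 + 536x^2 - 160x + 24
order-2 term: -7560x^4 + 30240x^3 - 51960x^2 + 43200x - 14264
order-3 term: 60480x^2 - 181440x + 149920
order-4 term: -60480
the series for exp(-2(∇ D)) f terminates at order 4
exp(-2(∇ D)) f = -(9/4)x^8 + (760/3)x^6 - 757x^5 - 6380x^4 + (87547/3)x^3 + 9056x^2 - 138400x + 75200

g(x) = -(9/4)x^8 + (760/3)x^6 - 757x^5 - 6380x^4 + (87547/3)x^3 + 9056x^2 - 138400x + 75200


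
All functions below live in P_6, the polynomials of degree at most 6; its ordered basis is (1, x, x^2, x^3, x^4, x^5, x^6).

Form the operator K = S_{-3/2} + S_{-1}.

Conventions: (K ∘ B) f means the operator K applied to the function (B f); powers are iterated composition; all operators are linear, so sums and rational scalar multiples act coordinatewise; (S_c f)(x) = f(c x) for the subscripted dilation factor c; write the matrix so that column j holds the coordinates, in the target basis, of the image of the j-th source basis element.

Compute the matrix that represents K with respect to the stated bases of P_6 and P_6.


image of 1: 2
image of x: -(5/2)x
image of x^2: (13/4)x^2
image of x^3: -(35/8)x^3
image of x^4: (97/16)x^4
image of x^5: -(275/32)x^5
image of x^6: (793/64)x^6
each image's coordinates form column j of the matrix

the matrix is [[2, 0, 0, 0, 0, 0, 0]; [0, -5/2, 0, 0, 0, 0, 0]; [0, 0, 13/4, 0, 0, 0, 0]; [0, 0, 0, -35/8, 0, 0, 0]; [0, 0, 0, 0, 97/16, 0, 0]; [0, 0, 0, 0, 0, -275/32, 0]; [0, 0, 0, 0, 0, 0, 793/64]] (rows listed top to bottom)


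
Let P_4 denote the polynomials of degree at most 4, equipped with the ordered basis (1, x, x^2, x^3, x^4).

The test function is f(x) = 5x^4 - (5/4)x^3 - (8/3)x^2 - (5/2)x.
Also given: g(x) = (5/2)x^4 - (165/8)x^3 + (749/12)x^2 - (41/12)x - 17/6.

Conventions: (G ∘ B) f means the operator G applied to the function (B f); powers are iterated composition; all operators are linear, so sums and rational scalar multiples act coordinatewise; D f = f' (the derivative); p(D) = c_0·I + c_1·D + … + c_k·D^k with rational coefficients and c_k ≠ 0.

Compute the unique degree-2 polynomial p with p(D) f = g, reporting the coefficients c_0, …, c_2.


c_0 = 1/2, c_1 = -1, c_2 = 1

D^0 f = 5x^4 - (5/4)x^3 - (8/3)x^2 - (5/2)x
D^1 f = 20x^3 - (15/4)x^2 - (16/3)x - 5/2
D^2 f = 60x^2 - (15/2)x - 16/3
matching coefficients of g against c_0 f + c_1 Df + … from the top degree down determines the c_i
solution: c_0 = 1/2, c_1 = -1, c_2 = 1


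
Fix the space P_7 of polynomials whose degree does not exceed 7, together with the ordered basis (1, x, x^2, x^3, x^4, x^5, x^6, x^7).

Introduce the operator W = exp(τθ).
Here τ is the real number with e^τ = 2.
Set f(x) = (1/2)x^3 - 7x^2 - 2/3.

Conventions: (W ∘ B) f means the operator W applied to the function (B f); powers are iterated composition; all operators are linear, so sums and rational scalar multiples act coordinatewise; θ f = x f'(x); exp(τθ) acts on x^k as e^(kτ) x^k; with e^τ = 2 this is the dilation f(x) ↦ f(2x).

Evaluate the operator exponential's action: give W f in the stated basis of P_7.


exp(τθ) x^k = e^(kτ) x^k; with e^τ = 2 this sends x^k to 2^k x^k
x^2 ↦ 4 x^2
x^3 ↦ 8 x^3
applying this coordinatewise to f: exp(τθ) f = 4x^3 - 28x^2 - 2/3

the image equals g(x) = 4x^3 - 28x^2 - 2/3


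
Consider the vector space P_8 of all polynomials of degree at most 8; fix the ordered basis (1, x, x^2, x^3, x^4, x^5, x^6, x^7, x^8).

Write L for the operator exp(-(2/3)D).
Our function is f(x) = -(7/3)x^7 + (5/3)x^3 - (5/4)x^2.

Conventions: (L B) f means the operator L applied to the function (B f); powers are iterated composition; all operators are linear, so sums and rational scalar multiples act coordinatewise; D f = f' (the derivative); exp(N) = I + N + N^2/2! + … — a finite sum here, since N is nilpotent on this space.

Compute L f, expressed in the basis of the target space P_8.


order-1 term: (98/9)x^6 - (10/3)x^2 + (5/3)x
order-2 term: -(196/9)x^5 + (20/9)x - 5/9
order-3 term: (1960/81)x^4 - 40/81
order-4 term: -(3920/243)x^3
order-5 term: (1568/243)x^2
order-6 term: -(3136/2187)x
order-7 term: 896/6561
the series for exp(-(2/3)D) f terminates at order 7
exp(-(2/3)D) f = -(7/3)x^7 + (98/9)x^6 - (196/9)x^5 + (1960/81)x^4 - (3515/243)x^3 + (1817/972)x^2 + (5369/2187)x - 5989/6561

the result is g(x) = -(7/3)x^7 + (98/9)x^6 - (196/9)x^5 + (1960/81)x^4 - (3515/243)x^3 + (1817/972)x^2 + (5369/2187)x - 5989/6561


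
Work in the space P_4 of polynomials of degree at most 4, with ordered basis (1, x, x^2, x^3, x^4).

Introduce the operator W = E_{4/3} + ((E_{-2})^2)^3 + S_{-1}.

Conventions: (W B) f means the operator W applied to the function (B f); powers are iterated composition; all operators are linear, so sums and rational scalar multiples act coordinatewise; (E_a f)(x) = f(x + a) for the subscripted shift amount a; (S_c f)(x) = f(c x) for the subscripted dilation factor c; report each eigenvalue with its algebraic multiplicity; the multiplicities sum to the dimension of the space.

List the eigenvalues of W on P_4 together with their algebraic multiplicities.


λ = 1 (multiplicity 2), λ = 3 (multiplicity 3)

image of 1: 3
image of x: x - 32/3
image of x^2: 3x^2 - (64/3)x + 1312/9
image of x^3: x^3 - 32x^2 + (1312/3)x - 46592/27
image of x^4: 3x^4 - (128/3)x^3 + (2624/3)x^2 - (186368/27)x + 1679872/81
the matrix is upper triangular; its diagonal is (3, 1, 3, 1, 3)
for a triangular matrix the eigenvalues are the diagonal entries, with algebraic multiplicity their repetition count


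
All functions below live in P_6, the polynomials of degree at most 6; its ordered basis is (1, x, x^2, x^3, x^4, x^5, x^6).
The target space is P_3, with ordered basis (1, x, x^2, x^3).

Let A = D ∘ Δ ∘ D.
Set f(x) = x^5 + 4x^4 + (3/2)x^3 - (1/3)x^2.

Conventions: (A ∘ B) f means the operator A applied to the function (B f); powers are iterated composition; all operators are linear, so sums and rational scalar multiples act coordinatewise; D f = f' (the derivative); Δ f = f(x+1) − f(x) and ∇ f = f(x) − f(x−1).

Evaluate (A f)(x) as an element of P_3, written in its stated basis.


D f = 5x^4 + 16x^3 + (9/2)x^2 - (2/3)x
Δ D f = 20x^3 + 78x^2 + 77x + 149/6
D Δ D f = 60x^2 + 156x + 77

the result is g(x) = 60x^2 + 156x + 77


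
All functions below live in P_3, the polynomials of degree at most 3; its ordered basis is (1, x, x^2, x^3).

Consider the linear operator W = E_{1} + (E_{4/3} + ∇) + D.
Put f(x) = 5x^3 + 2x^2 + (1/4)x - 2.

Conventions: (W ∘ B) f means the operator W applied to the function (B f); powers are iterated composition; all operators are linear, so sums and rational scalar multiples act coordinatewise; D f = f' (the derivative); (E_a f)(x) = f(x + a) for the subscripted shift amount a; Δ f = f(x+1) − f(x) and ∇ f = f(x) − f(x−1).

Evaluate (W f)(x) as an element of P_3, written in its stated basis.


E_{1} f = 5x^3 + 17x^2 + (77/4)x + 21/4
E_{4/3} f = 5x^3 + 22x^2 + (129/4)x + 371/27
∇ f = 15x^2 - 11x + 13/4
(E_{4/3} + ∇) f = 5x^3 + 37x^2 + (85/4)x + 1835/108
D f = 15x^2 + 4x + 1/4
(E_{1} + (E_{4/3} + ∇) + D) f = 10x^3 + 69x^2 + (89/2)x + 2429/108

the image equals g(x) = 10x^3 + 69x^2 + (89/2)x + 2429/108


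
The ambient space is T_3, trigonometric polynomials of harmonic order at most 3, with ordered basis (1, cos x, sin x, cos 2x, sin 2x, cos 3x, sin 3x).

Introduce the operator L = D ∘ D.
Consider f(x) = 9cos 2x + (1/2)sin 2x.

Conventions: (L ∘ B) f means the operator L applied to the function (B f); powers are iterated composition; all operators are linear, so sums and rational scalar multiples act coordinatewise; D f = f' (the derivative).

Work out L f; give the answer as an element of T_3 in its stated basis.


the image equals g(x) = -36cos 2x - 2sin 2x

D f = cos 2x - 18sin 2x
D D f = -36cos 2x - 2sin 2x


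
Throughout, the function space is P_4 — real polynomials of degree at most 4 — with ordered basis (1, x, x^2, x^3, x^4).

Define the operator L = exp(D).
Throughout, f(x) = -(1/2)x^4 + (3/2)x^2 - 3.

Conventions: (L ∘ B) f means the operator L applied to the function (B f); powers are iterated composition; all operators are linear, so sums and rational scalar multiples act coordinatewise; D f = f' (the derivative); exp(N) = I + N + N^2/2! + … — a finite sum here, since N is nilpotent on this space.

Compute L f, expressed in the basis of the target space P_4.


the result is g(x) = -(1/2)x^4 - 2x^3 - (3/2)x^2 + x - 2

order-1 term: -2x^3 + 3x
order-2 term: -3x^2 + 3/2
order-3 term: -2x
order-4 term: -1/2
the series for exp(D) f terminates at order 4
exp(D) f = -(1/2)x^4 - 2x^3 - (3/2)x^2 + x - 2


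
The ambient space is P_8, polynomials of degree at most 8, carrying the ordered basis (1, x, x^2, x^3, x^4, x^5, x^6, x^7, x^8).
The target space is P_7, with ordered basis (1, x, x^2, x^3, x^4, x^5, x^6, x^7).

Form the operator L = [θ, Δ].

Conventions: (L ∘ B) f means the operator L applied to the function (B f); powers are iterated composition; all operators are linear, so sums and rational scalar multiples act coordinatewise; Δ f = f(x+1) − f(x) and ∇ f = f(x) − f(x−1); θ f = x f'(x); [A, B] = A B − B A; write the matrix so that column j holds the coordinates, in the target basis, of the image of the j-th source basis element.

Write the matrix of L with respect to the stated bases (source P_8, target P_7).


image of 1: 0
image of x: -1
image of x^2: -2x - 2
image of x^3: -3x^2 - 6x - 3
image of x^4: -4x^3 - 12x^2 - 12x - 4
image of x^5: -5x^4 - 20x^3 - 30x^2 - 20x - 5
image of x^6: -6x^5 - 30x^4 - 60x^3 - 60x^2 - 30x - 6
image of x^7: -7x^6 - 42x^5 - 105x^4 - 140x^3 - 105x^2 - 42x - 7
image of x^8: -8x^7 - 56x^6 - 168x^5 - 280x^4 - 280x^3 - 168x^2 - 56x - 8
each image's coordinates form column j of the matrix

the matrix is [[0, -1, -2, -3, -4, -5, -6, -7, -8]; [0, 0, -2, -6, -12, -20, -30, -42, -56]; [0, 0, 0, -3, -12, -30, -60, -105, -168]; [0, 0, 0, 0, -4, -20, -60, -140, -280]; [0, 0, 0, 0, 0, -5, -30, -105, -280]; [0, 0, 0, 0, 0, 0, -6, -42, -168]; [0, 0, 0, 0, 0, 0, 0, -7, -56]; [0, 0, 0, 0, 0, 0, 0, 0, -8]] (rows listed top to bottom)


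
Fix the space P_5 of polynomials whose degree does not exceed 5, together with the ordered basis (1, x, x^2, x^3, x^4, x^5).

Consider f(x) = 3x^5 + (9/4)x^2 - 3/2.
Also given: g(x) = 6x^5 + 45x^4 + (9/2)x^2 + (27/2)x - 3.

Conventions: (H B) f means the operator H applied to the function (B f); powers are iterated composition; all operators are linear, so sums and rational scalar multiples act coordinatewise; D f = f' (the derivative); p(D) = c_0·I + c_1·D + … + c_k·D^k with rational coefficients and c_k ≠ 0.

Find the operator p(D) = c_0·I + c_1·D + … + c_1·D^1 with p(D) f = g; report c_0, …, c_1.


D^0 f = 3x^5 + (9/4)x^2 - 3/2
D^1 f = 15x^4 + (9/2)x
matching coefficients of g against c_0 f + c_1 Df + … from the top degree down determines the c_i
solution: c_0 = 2, c_1 = 3

p(D) = 2·I + 3·D, i.e. c_0 = 2, c_1 = 3


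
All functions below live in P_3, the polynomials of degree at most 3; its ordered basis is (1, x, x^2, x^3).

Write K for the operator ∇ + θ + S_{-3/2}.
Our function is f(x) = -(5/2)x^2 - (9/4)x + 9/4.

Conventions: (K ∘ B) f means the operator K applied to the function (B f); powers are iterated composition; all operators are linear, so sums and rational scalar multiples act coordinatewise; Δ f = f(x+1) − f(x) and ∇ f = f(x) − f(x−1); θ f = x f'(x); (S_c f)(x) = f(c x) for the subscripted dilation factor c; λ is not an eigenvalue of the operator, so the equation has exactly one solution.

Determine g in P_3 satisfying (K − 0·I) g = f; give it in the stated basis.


write g with unknown coordinates in the stated basis and equate coefficients in (K − 0·I) g = f
solving from the highest basis element down gives g = -(10/17)x^2 + (73/34)x - 33/68
check: K g = -(5/2)x^2 - (9/4)x + 9/4
so K g − 0·g = -(5/2)x^2 - (9/4)x + 9/4 = f ✓

g(x) = -(10/17)x^2 + (73/34)x - 33/68


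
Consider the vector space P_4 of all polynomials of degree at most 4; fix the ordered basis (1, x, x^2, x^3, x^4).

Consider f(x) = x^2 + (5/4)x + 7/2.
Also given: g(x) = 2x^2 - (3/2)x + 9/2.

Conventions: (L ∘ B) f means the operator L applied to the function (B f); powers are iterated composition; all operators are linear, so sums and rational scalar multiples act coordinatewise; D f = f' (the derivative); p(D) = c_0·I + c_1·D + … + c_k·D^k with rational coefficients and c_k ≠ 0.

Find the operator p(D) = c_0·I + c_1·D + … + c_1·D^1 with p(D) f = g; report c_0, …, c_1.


p(D) = 2·I − 2·D, i.e. c_0 = 2, c_1 = -2

D^0 f = x^2 + (5/4)x + 7/2
D^1 f = 2x + 5/4
matching coefficients of g against c_0 f + c_1 Df + … from the top degree down determines the c_i
solution: c_0 = 2, c_1 = -2


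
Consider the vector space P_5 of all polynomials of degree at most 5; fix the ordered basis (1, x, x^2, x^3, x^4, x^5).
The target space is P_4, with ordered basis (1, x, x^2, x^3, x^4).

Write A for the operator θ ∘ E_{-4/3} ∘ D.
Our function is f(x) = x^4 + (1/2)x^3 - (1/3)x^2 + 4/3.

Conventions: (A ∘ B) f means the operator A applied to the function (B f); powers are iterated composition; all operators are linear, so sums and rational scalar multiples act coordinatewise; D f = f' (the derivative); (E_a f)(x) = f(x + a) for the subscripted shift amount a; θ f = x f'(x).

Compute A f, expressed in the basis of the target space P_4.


the image equals g(x) = 12x^3 - 29x^2 + (50/3)x

D f = 4x^3 + (3/2)x^2 - (2/3)x
E_{-4/3} D f = 4x^3 - (29/2)x^2 + (50/3)x - 160/27
θ (E_{-4/3} ∘ D) f = 12x^3 - 29x^2 + (50/3)x


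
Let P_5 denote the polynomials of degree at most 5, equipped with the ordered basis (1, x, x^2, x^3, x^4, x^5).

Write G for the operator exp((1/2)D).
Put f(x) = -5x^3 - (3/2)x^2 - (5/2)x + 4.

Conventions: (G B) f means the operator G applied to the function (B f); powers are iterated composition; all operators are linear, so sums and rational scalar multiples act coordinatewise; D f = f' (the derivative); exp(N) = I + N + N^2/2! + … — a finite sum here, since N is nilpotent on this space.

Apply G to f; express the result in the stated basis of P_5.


the image equals g(x) = -5x^3 - 9x^2 - (31/4)x + 7/4

order-1 term: -(15/2)x^2 - (3/2)x - 5/4
order-2 term: -(15/4)x - 3/8
order-3 term: -5/8
the series for exp((1/2)D) f terminates at order 3
exp((1/2)D) f = -5x^3 - 9x^2 - (31/4)x + 7/4


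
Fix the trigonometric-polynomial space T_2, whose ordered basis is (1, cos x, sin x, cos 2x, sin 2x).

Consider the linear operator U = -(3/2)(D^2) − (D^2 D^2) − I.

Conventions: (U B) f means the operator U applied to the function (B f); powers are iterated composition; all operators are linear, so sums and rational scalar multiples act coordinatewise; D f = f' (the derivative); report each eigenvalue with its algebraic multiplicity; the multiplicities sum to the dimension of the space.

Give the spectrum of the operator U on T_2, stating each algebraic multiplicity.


λ = -11 (multiplicity 2), λ = -1 (multiplicity 1), λ = -1/2 (multiplicity 2)

image of 1: -1
image of cos x: -(1/2)cos x
image of sin x: -(1/2)sin x
image of cos 2x: -11cos 2x
image of sin 2x: -11sin 2x
the matrix is diagonal; its diagonal is (-1, -1/2, -1/2, -11, -11)
for a triangular matrix the eigenvalues are the diagonal entries, with algebraic multiplicity their repetition count


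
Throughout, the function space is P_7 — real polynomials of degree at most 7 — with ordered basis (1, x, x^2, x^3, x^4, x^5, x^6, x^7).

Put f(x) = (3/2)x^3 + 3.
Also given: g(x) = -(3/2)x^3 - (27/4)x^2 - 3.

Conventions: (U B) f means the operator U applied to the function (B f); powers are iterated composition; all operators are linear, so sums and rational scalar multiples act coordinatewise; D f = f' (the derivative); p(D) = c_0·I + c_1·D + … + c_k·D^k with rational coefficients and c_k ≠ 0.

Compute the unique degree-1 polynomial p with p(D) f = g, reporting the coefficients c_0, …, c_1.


D^0 f = (3/2)x^3 + 3
D^1 f = (9/2)x^2
matching coefficients of g against c_0 f + c_1 Df + … from the top degree down determines the c_i
solution: c_0 = -1, c_1 = -3/2

p(D) = -I − (3/2)·D, i.e. c_0 = -1, c_1 = -3/2


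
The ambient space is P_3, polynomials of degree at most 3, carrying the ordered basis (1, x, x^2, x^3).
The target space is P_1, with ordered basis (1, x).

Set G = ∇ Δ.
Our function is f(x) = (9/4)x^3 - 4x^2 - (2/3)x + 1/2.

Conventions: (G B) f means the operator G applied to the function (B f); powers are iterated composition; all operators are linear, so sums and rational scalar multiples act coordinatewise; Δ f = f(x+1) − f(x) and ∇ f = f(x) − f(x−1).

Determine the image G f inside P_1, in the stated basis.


Δ f = (27/4)x^2 - (5/4)x - 29/12
∇ Δ f = (27/2)x - 8

the result is g(x) = (27/2)x - 8


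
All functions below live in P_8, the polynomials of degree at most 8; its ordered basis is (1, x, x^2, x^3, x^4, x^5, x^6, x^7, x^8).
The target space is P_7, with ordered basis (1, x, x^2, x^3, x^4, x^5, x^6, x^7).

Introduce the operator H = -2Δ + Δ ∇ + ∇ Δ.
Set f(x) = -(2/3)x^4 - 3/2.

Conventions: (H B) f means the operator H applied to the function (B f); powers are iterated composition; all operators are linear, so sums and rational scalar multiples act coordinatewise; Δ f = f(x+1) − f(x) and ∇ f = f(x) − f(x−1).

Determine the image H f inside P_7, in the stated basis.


Δ f = -(8/3)x^3 - 4x^2 - (8/3)x - 2/3
(-2Δ) f = (16/3)x^3 + 8x^2 + (16/3)x + 4/3
∇ f = -(8/3)x^3 + 4x^2 - (8/3)x + 2/3
Δ ∇ f = -8x^2 - 4/3
Δ f = -(8/3)x^3 - 4x^2 - (8/3)x - 2/3
∇ Δ f = -8x^2 - 4/3
(-2Δ + Δ ∇ + ∇ Δ) f = (16/3)x^3 - 8x^2 + (16/3)x - 4/3

g(x) = (16/3)x^3 - 8x^2 + (16/3)x - 4/3


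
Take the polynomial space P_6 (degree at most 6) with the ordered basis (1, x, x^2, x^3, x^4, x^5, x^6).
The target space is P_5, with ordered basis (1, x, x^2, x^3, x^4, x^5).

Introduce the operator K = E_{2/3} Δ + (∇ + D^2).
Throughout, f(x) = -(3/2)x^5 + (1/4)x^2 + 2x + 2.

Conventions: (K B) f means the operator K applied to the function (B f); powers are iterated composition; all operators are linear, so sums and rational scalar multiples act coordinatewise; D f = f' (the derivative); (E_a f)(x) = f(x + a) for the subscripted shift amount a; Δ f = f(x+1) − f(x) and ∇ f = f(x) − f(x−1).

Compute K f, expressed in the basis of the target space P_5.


Δ f = -(15/2)x^4 - 15x^3 - 15x^2 - 7x + 3/4
E_{2/3} Δ f = -(15/2)x^4 - 35x^3 - 65x^2 - (503/9)x - 1783/108
∇ f = -(15/2)x^4 + 15x^3 - 15x^2 + 8x + 1/4
D f = -(15/2)x^4 + (1/2)x + 2
D D f = -30x^3 + 1/2
(∇ + D^2) f = -(15/2)x^4 - 15x^3 - 15x^2 + 8x + 3/4
(E_{2/3} Δ + (∇ + D^2)) f = -15x^4 - 50x^3 - 80x^2 - (431/9)x - 851/54

g(x) = -15x^4 - 50x^3 - 80x^2 - (431/9)x - 851/54
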